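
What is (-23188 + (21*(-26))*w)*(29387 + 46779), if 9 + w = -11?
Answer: -934404488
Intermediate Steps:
w = -20 (w = -9 - 11 = -20)
(-23188 + (21*(-26))*w)*(29387 + 46779) = (-23188 + (21*(-26))*(-20))*(29387 + 46779) = (-23188 - 546*(-20))*76166 = (-23188 + 10920)*76166 = -12268*76166 = -934404488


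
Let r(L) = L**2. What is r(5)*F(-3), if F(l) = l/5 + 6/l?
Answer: -65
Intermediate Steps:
F(l) = 6/l + l/5 (F(l) = l*(1/5) + 6/l = l/5 + 6/l = 6/l + l/5)
r(5)*F(-3) = 5**2*(6/(-3) + (1/5)*(-3)) = 25*(6*(-1/3) - 3/5) = 25*(-2 - 3/5) = 25*(-13/5) = -65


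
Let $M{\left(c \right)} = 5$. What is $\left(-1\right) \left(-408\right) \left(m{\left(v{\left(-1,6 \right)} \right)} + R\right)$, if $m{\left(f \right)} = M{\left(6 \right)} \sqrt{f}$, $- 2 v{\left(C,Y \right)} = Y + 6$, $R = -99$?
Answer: $-40392 + 2040 i \sqrt{6} \approx -40392.0 + 4997.0 i$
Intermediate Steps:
$v{\left(C,Y \right)} = -3 - \frac{Y}{2}$ ($v{\left(C,Y \right)} = - \frac{Y + 6}{2} = - \frac{6 + Y}{2} = -3 - \frac{Y}{2}$)
$m{\left(f \right)} = 5 \sqrt{f}$
$\left(-1\right) \left(-408\right) \left(m{\left(v{\left(-1,6 \right)} \right)} + R\right) = \left(-1\right) \left(-408\right) \left(5 \sqrt{-3 - 3} - 99\right) = 408 \left(5 \sqrt{-3 - 3} - 99\right) = 408 \left(5 \sqrt{-6} - 99\right) = 408 \left(5 i \sqrt{6} - 99\right) = 408 \left(-99 + 5 i \sqrt{6}\right) = -40392 + 2040 i \sqrt{6}$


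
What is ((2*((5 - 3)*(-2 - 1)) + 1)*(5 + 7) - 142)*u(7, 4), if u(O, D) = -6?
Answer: 1644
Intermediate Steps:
((2*((5 - 3)*(-2 - 1)) + 1)*(5 + 7) - 142)*u(7, 4) = ((2*((5 - 3)*(-2 - 1)) + 1)*(5 + 7) - 142)*(-6) = ((2*(2*(-3)) + 1)*12 - 142)*(-6) = ((2*(-6) + 1)*12 - 142)*(-6) = ((-12 + 1)*12 - 142)*(-6) = (-11*12 - 142)*(-6) = (-132 - 142)*(-6) = -274*(-6) = 1644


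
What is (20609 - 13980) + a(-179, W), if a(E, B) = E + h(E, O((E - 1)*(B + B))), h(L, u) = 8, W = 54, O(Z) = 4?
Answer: 6458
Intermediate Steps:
a(E, B) = 8 + E (a(E, B) = E + 8 = 8 + E)
(20609 - 13980) + a(-179, W) = (20609 - 13980) + (8 - 179) = 6629 - 171 = 6458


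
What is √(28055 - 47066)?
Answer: I*√19011 ≈ 137.88*I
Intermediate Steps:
√(28055 - 47066) = √(-19011) = I*√19011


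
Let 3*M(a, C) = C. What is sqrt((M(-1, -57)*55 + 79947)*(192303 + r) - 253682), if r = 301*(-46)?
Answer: 2*sqrt(3520090133) ≈ 1.1866e+5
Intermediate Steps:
M(a, C) = C/3
r = -13846
sqrt((M(-1, -57)*55 + 79947)*(192303 + r) - 253682) = sqrt((((1/3)*(-57))*55 + 79947)*(192303 - 13846) - 253682) = sqrt((-19*55 + 79947)*178457 - 253682) = sqrt((-1045 + 79947)*178457 - 253682) = sqrt(78902*178457 - 253682) = sqrt(14080614214 - 253682) = sqrt(14080360532) = 2*sqrt(3520090133)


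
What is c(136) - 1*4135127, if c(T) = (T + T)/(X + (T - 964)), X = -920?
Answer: -1807050567/437 ≈ -4.1351e+6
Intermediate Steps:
c(T) = 2*T/(-1884 + T) (c(T) = (T + T)/(-920 + (T - 964)) = (2*T)/(-920 + (-964 + T)) = (2*T)/(-1884 + T) = 2*T/(-1884 + T))
c(136) - 1*4135127 = 2*136/(-1884 + 136) - 1*4135127 = 2*136/(-1748) - 4135127 = 2*136*(-1/1748) - 4135127 = -68/437 - 4135127 = -1807050567/437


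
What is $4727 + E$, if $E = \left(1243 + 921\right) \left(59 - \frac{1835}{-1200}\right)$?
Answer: $\frac{8142727}{60} \approx 1.3571 \cdot 10^{5}$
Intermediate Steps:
$E = \frac{7859107}{60}$ ($E = 2164 \left(59 - - \frac{367}{240}\right) = 2164 \left(59 + \frac{367}{240}\right) = 2164 \cdot \frac{14527}{240} = \frac{7859107}{60} \approx 1.3099 \cdot 10^{5}$)
$4727 + E = 4727 + \frac{7859107}{60} = \frac{8142727}{60}$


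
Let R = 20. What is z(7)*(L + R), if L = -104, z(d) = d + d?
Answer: -1176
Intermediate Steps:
z(d) = 2*d
z(7)*(L + R) = (2*7)*(-104 + 20) = 14*(-84) = -1176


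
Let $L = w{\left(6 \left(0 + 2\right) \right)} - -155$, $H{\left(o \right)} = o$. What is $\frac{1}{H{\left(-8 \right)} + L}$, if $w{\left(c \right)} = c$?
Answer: $\frac{1}{159} \approx 0.0062893$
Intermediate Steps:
$L = 167$ ($L = 6 \left(0 + 2\right) - -155 = 6 \cdot 2 + 155 = 12 + 155 = 167$)
$\frac{1}{H{\left(-8 \right)} + L} = \frac{1}{-8 + 167} = \frac{1}{159}$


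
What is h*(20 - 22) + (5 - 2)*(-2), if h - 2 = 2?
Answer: -14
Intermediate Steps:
h = 4 (h = 2 + 2 = 4)
h*(20 - 22) + (5 - 2)*(-2) = 4*(20 - 22) + (5 - 2)*(-2) = 4*(-2) + 3*(-2) = -8 - 6 = -14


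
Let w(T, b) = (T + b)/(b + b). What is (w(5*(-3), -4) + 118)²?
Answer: 927369/64 ≈ 14490.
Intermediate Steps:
w(T, b) = (T + b)/(2*b) (w(T, b) = (T + b)/((2*b)) = (T + b)*(1/(2*b)) = (T + b)/(2*b))
(w(5*(-3), -4) + 118)² = ((½)*(5*(-3) - 4)/(-4) + 118)² = ((½)*(-¼)*(-15 - 4) + 118)² = ((½)*(-¼)*(-19) + 118)² = (19/8 + 118)² = (963/8)² = 927369/64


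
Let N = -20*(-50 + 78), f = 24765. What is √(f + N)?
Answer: √24205 ≈ 155.58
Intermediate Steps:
N = -560 (N = -20*28 = -560)
√(f + N) = √(24765 - 560) = √24205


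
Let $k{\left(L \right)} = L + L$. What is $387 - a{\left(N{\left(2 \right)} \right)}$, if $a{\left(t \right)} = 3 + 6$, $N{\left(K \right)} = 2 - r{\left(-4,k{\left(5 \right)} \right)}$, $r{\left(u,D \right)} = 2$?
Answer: $378$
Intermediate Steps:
$k{\left(L \right)} = 2 L$
$N{\left(K \right)} = 0$ ($N{\left(K \right)} = 2 - 2 = 0$)
$a{\left(t \right)} = 9$
$387 - a{\left(N{\left(2 \right)} \right)} = 387 - 9 = 378$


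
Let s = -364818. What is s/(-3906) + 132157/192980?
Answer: 11819797147/125629980 ≈ 94.084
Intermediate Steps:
s/(-3906) + 132157/192980 = -364818/(-3906) + 132157/192980 = -364818*(-1/3906) + 132157*(1/192980) = 60803/651 + 132157/192980 = 11819797147/125629980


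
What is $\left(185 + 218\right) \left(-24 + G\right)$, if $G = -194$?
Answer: $-87854$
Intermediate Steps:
$\left(185 + 218\right) \left(-24 + G\right) = \left(185 + 218\right) \left(-24 - 194\right) = 403 \left(-218\right) = -87854$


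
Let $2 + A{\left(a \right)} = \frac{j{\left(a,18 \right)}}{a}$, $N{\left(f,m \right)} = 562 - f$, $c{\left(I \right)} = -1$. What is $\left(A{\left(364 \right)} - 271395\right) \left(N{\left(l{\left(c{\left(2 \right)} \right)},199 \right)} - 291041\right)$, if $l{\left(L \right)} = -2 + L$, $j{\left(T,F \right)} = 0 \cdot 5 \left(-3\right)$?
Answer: $78834314972$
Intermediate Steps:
$j{\left(T,F \right)} = 0$ ($j{\left(T,F \right)} = 0 \left(-3\right) = 0$)
$A{\left(a \right)} = -2$ ($A{\left(a \right)} = -2 + \frac{0}{a} = -2 + 0 = -2$)
$\left(A{\left(364 \right)} - 271395\right) \left(N{\left(l{\left(c{\left(2 \right)} \right)},199 \right)} - 291041\right) = \left(-2 - 271395\right) \left(\left(562 - \left(-2 - 1\right)\right) - 291041\right) = - 271397 \left(\left(562 - -3\right) - 291041\right) = - 271397 \left(\left(562 + 3\right) - 291041\right) = - 271397 \left(565 - 291041\right) = \left(-271397\right) \left(-290476\right) = 78834314972$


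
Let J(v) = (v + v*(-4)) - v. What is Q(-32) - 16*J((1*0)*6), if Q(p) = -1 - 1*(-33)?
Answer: 32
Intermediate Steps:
Q(p) = 32 (Q(p) = -1 + 33 = 32)
J(v) = -4*v (J(v) = (v - 4*v) - v = -3*v - v = -4*v)
Q(-32) - 16*J((1*0)*6) = 32 - 16*(-4*1*0*6) = 32 - 16*(-0*6) = 32 - 16*(-4*0) = 32 - 16*0 = 32 - 1*0 = 32 + 0 = 32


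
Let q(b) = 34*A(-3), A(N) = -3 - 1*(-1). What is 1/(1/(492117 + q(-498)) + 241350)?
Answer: 492049/118756026151 ≈ 4.1434e-6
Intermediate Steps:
A(N) = -2 (A(N) = -3 + 1 = -2)
q(b) = -68 (q(b) = 34*(-2) = -68)
1/(1/(492117 + q(-498)) + 241350) = 1/(1/(492117 - 68) + 241350) = 1/(1/492049 + 241350) = 1/(118756026151/492049) = 492049/118756026151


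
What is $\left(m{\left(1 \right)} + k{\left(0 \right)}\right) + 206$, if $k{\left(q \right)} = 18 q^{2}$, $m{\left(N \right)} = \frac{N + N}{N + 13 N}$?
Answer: $\frac{1443}{7} \approx 206.14$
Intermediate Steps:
$m{\left(N \right)} = \frac{1}{7}$ ($m{\left(N \right)} = \frac{2 N}{14 N} = 2 N \frac{1}{14 N} = \frac{1}{7}$)
$\left(m{\left(1 \right)} + k{\left(0 \right)}\right) + 206 = \left(\frac{1}{7} + 18 \cdot 0^{2}\right) + 206 = \left(\frac{1}{7} + 18 \cdot 0\right) + 206 = \left(\frac{1}{7} + 0\right) + 206 = \frac{1}{7} + 206 = \frac{1443}{7}$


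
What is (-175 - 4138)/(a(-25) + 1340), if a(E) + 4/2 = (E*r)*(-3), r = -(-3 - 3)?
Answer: -4313/1788 ≈ -2.4122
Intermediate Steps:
r = 6 (r = -1*(-6) = 6)
a(E) = -2 - 18*E (a(E) = -2 + (E*6)*(-3) = -2 + (6*E)*(-3) = -2 - 18*E)
(-175 - 4138)/(a(-25) + 1340) = (-175 - 4138)/((-2 - 18*(-25)) + 1340) = -4313/((-2 + 450) + 1340) = -4313/(448 + 1340) = -4313/1788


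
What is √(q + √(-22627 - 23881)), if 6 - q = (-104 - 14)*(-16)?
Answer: √(-1882 + 2*I*√11627) ≈ 2.4815 + 43.453*I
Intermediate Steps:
q = -1882 (q = 6 - (-104 - 14)*(-16) = 6 - (-118)*(-16) = 6 - 1*1888 = 6 - 1888 = -1882)
√(q + √(-22627 - 23881)) = √(-1882 + √(-22627 - 23881)) = √(-1882 + √(-46508)) = √(-1882 + 2*I*√11627)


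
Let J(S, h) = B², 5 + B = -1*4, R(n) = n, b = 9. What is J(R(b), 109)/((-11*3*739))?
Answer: -27/8129 ≈ -0.0033214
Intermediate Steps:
B = -9 (B = -5 - 1*4 = -5 - 4 = -9)
J(S, h) = 81 (J(S, h) = (-9)² = 81)
J(R(b), 109)/((-11*3*739)) = 81/((-11*3*739)) = 81/((-33*739)) = 81/(-24387) = 81*(-1/24387) = -27/8129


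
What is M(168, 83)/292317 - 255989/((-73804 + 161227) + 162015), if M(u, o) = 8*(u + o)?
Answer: -8258785001/8101663094 ≈ -1.0194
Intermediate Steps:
M(u, o) = 8*o + 8*u (M(u, o) = 8*(o + u) = 8*o + 8*u)
M(168, 83)/292317 - 255989/((-73804 + 161227) + 162015) = (8*83 + 8*168)/292317 - 255989/((-73804 + 161227) + 162015) = (664 + 1344)*(1/292317) - 255989/(87423 + 162015) = 2008*(1/292317) - 255989/249438 = 2008/292317 - 255989*1/249438 = 2008/292317 - 255989/249438 = -8258785001/8101663094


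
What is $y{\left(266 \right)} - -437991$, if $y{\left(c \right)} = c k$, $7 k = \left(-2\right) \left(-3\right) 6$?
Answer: $439359$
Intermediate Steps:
$k = \frac{36}{7}$ ($k = \frac{\left(-2\right) \left(-3\right) 6}{7} = \frac{6 \cdot 6}{7} = \frac{1}{7} \cdot 36 = \frac{36}{7} \approx 5.1429$)
$y{\left(c \right)} = \frac{36 c}{7}$ ($y{\left(c \right)} = c \frac{36}{7} = \frac{36 c}{7}$)
$y{\left(266 \right)} - -437991 = \frac{36}{7} \cdot 266 - -437991 = 1368 + 437991 = 439359$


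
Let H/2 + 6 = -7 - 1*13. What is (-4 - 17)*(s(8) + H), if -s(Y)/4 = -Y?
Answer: 420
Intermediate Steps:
s(Y) = 4*Y (s(Y) = -(-4)*Y = 4*Y)
H = -52 (H = -12 + 2*(-7 - 1*13) = -12 + 2*(-7 - 13) = -12 + 2*(-20) = -12 - 40 = -52)
(-4 - 17)*(s(8) + H) = (-4 - 17)*(4*8 - 52) = -21*(32 - 52) = -21*(-20) = 420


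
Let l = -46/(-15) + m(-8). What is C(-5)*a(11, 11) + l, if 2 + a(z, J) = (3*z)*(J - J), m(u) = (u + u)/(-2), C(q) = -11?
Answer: 496/15 ≈ 33.067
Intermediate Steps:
m(u) = -u (m(u) = (2*u)*(-1/2) = -u)
a(z, J) = -2 (a(z, J) = -2 + (3*z)*(J - J) = -2 + (3*z)*0 = -2 + 0 = -2)
l = 166/15 (l = -46/(-15) - 1*(-8) = -46*(-1/15) + 8 = 46/15 + 8 = 166/15 ≈ 11.067)
C(-5)*a(11, 11) + l = -11*(-2) + 166/15 = 22 + 166/15 = 496/15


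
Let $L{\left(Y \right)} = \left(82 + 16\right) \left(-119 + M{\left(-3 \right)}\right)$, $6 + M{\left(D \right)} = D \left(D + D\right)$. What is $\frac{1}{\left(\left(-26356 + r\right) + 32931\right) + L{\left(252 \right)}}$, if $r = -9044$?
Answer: $- \frac{1}{12955} \approx -7.719 \cdot 10^{-5}$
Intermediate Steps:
$M{\left(D \right)} = -6 + 2 D^{2}$ ($M{\left(D \right)} = -6 + D \left(D + D\right) = -6 + D 2 D = -6 + 2 D^{2}$)
$L{\left(Y \right)} = -10486$ ($L{\left(Y \right)} = \left(82 + 16\right) \left(-119 - \left(6 - 2 \left(-3\right)^{2}\right)\right) = 98 \left(-119 + \left(-6 + 2 \cdot 9\right)\right) = 98 \left(-119 + \left(-6 + 18\right)\right) = 98 \left(-119 + 12\right) = 98 \left(-107\right) = -10486$)
$\frac{1}{\left(\left(-26356 + r\right) + 32931\right) + L{\left(252 \right)}} = \frac{1}{\left(\left(-26356 - 9044\right) + 32931\right) - 10486} = \frac{1}{\left(-35400 + 32931\right) - 10486} = \frac{1}{-2469 - 10486} = \frac{1}{-12955} = - \frac{1}{12955}$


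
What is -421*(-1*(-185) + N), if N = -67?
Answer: -49678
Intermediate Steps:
-421*(-1*(-185) + N) = -421*(-1*(-185) - 67) = -421*(185 - 67) = -421*118 = -49678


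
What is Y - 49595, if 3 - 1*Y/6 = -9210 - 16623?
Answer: 105421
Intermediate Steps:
Y = 155016 (Y = 18 - 6*(-9210 - 16623) = 18 - 6*(-25833) = 18 + 154998 = 155016)
Y - 49595 = 155016 - 49595 = 105421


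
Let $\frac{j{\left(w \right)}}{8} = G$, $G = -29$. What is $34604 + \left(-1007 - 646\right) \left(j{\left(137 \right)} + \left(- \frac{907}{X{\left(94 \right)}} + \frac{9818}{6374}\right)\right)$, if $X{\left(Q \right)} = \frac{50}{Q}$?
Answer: $\frac{257683556894}{79675} \approx 3.2342 \cdot 10^{6}$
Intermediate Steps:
$j{\left(w \right)} = -232$ ($j{\left(w \right)} = 8 \left(-29\right) = -232$)
$34604 + \left(-1007 - 646\right) \left(j{\left(137 \right)} + \left(- \frac{907}{X{\left(94 \right)}} + \frac{9818}{6374}\right)\right) = 34604 + \left(-1007 - 646\right) \left(-232 + \left(- \frac{907}{50 \cdot \frac{1}{94}} + \frac{9818}{6374}\right)\right) = 34604 - 1653 \left(-232 + \left(- \frac{907}{50 \cdot \frac{1}{94}} + 9818 \cdot \frac{1}{6374}\right)\right) = 34604 - 1653 \left(-232 + \left(- \frac{907}{\frac{25}{47}} + \frac{4909}{3187}\right)\right) = 34604 - 1653 \left(-232 + \left(\left(-907\right) \frac{47}{25} + \frac{4909}{3187}\right)\right) = 34604 - 1653 \left(-232 + \left(- \frac{42629}{25} + \frac{4909}{3187}\right)\right) = 34604 - 1653 \left(-232 - \frac{135735898}{79675}\right) = 34604 - - \frac{254926483194}{79675} = 34604 + \frac{254926483194}{79675} = \frac{257683556894}{79675}$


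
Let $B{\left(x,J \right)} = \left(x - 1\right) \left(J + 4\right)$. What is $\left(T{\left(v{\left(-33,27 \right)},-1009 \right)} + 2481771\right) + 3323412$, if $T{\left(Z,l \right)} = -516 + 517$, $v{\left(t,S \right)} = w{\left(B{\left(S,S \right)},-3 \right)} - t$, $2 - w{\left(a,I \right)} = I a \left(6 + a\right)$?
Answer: $5805184$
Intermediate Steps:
$B{\left(x,J \right)} = \left(-1 + x\right) \left(4 + J\right)$
$w{\left(a,I \right)} = 2 - I a \left(6 + a\right)$
$v{\left(t,S \right)} = -70 - t + 3 \left(-4 + S^{2} + 3 S\right)^{2} + 18 S^{2} + 54 S$ ($v{\left(t,S \right)} = \left(2 - - 3 \left(-4 - S + 4 S + S S\right)^{2} - - 18 \left(-4 - S + 4 S + S S\right)\right) - t = \left(2 - - 3 \left(-4 - S + 4 S + S^{2}\right)^{2} - - 18 \left(-4 - S + 4 S + S^{2}\right)\right) - t = \left(2 - - 3 \left(-4 + S^{2} + 3 S\right)^{2} - - 18 \left(-4 + S^{2} + 3 S\right)\right) - t = \left(2 + 3 \left(-4 + S^{2} + 3 S\right)^{2} + \left(-72 + 18 S^{2} + 54 S\right)\right) - t = \left(-70 + 3 \left(-4 + S^{2} + 3 S\right)^{2} + 18 S^{2} + 54 S\right) - t = -70 - t + 3 \left(-4 + S^{2} + 3 S\right)^{2} + 18 S^{2} + 54 S$)
$T{\left(Z,l \right)} = 1$
$\left(T{\left(v{\left(-33,27 \right)},-1009 \right)} + 2481771\right) + 3323412 = \left(1 + 2481771\right) + 3323412 = 2481772 + 3323412 = 5805184$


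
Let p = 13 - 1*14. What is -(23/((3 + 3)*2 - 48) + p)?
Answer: 59/36 ≈ 1.6389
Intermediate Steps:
p = -1 (p = 13 - 14 = -1)
-(23/((3 + 3)*2 - 48) + p) = -(23/((3 + 3)*2 - 48) - 1) = -(23/(6*2 - 48) - 1) = -(23/(12 - 48) - 1) = -(23/(-36) - 1) = -(23*(-1/36) - 1) = -(-23/36 - 1) = -1*(-59/36) = 59/36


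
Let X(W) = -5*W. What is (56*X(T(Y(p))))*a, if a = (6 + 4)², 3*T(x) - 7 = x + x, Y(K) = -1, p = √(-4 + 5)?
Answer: -140000/3 ≈ -46667.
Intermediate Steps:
p = 1 (p = √1 = 1)
T(x) = 7/3 + 2*x/3 (T(x) = 7/3 + (x + x)/3 = 7/3 + (2*x)/3 = 7/3 + 2*x/3)
a = 100 (a = 10² = 100)
(56*X(T(Y(p))))*a = (56*(-5*(7/3 + (⅔)*(-1))))*100 = (56*(-5*(7/3 - ⅔)))*100 = (56*(-5*5/3))*100 = (56*(-25/3))*100 = -1400/3*100 = -140000/3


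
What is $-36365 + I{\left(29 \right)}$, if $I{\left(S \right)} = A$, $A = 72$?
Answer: $-36293$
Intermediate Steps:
$I{\left(S \right)} = 72$
$-36365 + I{\left(29 \right)} = -36365 + 72 = -36293$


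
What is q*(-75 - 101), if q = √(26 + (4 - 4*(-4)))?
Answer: -176*√46 ≈ -1193.7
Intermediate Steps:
q = √46 (q = √(26 + (4 + 16)) = √(26 + 20) = √46 ≈ 6.7823)
q*(-75 - 101) = √46*(-75 - 101) = √46*(-176) = -176*√46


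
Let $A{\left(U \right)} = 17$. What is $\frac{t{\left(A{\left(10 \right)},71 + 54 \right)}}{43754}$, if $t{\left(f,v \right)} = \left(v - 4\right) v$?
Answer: $\frac{15125}{43754} \approx 0.34568$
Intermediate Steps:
$t{\left(f,v \right)} = v \left(-4 + v\right)$ ($t{\left(f,v \right)} = \left(-4 + v\right) v = v \left(-4 + v\right)$)
$\frac{t{\left(A{\left(10 \right)},71 + 54 \right)}}{43754} = \frac{\left(71 + 54\right) \left(-4 + \left(71 + 54\right)\right)}{43754} = 125 \left(-4 + 125\right) \frac{1}{43754} = 125 \cdot 121 \cdot \frac{1}{43754} = 15125 \cdot \frac{1}{43754} = \frac{15125}{43754}$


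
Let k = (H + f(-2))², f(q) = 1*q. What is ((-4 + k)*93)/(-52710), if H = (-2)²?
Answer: 0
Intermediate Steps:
f(q) = q
H = 4
k = 4 (k = (4 - 2)² = 2² = 4)
((-4 + k)*93)/(-52710) = ((-4 + 4)*93)/(-52710) = (0*93)*(-1/52710) = 0*(-1/52710) = 0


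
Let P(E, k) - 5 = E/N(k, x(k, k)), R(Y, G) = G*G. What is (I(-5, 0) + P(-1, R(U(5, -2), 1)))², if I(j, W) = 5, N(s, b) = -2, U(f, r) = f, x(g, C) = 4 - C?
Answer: 441/4 ≈ 110.25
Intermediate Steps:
R(Y, G) = G²
P(E, k) = 5 - E/2 (P(E, k) = 5 + E/(-2) = 5 + E*(-½) = 5 - E/2)
(I(-5, 0) + P(-1, R(U(5, -2), 1)))² = (5 + (5 - ½*(-1)))² = (5 + (5 + ½))² = (5 + 11/2)² = (21/2)² = 441/4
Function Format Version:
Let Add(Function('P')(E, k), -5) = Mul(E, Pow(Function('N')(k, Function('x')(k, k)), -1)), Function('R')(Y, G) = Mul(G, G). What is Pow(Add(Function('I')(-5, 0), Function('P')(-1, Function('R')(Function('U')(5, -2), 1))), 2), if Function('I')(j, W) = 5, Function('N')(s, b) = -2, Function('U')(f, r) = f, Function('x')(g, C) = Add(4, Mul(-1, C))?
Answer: Rational(441, 4) ≈ 110.25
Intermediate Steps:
Function('R')(Y, G) = Pow(G, 2)
Function('P')(E, k) = Add(5, Mul(Rational(-1, 2), E)) (Function('P')(E, k) = Add(5, Mul(E, Pow(-2, -1))) = Add(5, Mul(E, Rational(-1, 2))) = Add(5, Mul(Rational(-1, 2), E)))
Pow(Add(Function('I')(-5, 0), Function('P')(-1, Function('R')(Function('U')(5, -2), 1))), 2) = Pow(Add(5, Add(5, Mul(Rational(-1, 2), -1))), 2) = Pow(Add(5, Add(5, Rational(1, 2))), 2) = Pow(Add(5, Rational(11, 2)), 2) = Pow(Rational(21, 2), 2) = Rational(441, 4)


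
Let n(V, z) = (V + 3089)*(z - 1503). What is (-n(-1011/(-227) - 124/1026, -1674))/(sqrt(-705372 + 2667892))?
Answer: 4541366533*sqrt(490630)/453447255 ≈ 7015.1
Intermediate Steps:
n(V, z) = (-1503 + z)*(3089 + V) (n(V, z) = (3089 + V)*(-1503 + z) = (-1503 + z)*(3089 + V))
(-n(-1011/(-227) - 124/1026, -1674))/(sqrt(-705372 + 2667892)) = (-(-4642767 - 1503*(-1011/(-227) - 124/1026) + 3089*(-1674) + (-1011/(-227) - 124/1026)*(-1674)))/(sqrt(-705372 + 2667892)) = (-(-4642767 - 1503*(-1011*(-1/227) - 124*1/1026) - 5170986 + (-1011*(-1/227) - 124*1/1026)*(-1674)))/(sqrt(1962520)) = (-(-4642767 - 1503*(1011/227 - 62/513) - 5170986 + (1011/227 - 62/513)*(-1674)))/((2*sqrt(490630))) = (-(-4642767 - 1503*504569/116451 - 5170986 + (504569/116451)*(-1674)))*(sqrt(490630)/981260) = (-(-4642767 - 84263023/12939 - 5170986 - 31283278/4313))*(sqrt(490630)/981260) = (-1*(-127158262924/12939))*(sqrt(490630)/981260) = 127158262924*(sqrt(490630)/981260)/12939 = 4541366533*sqrt(490630)/453447255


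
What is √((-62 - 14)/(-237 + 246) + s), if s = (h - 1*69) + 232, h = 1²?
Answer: 10*√14/3 ≈ 12.472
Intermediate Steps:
h = 1
s = 164 (s = (1 - 1*69) + 232 = (1 - 69) + 232 = -68 + 232 = 164)
√((-62 - 14)/(-237 + 246) + s) = √((-62 - 14)/(-237 + 246) + 164) = √(-76/9 + 164) = √(1400/9) = 10*√14/3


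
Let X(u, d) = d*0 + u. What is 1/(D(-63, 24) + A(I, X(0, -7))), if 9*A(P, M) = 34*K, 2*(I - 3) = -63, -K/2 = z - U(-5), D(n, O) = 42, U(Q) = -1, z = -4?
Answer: 3/194 ≈ 0.015464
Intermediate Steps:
K = 6 (K = -2*(-4 - 1*(-1)) = -2*(-4 + 1) = -2*(-3) = 6)
I = -57/2 (I = 3 + (1/2)*(-63) = 3 - 63/2 = -57/2 ≈ -28.500)
X(u, d) = u (X(u, d) = 0 + u = u)
A(P, M) = 68/3 (A(P, M) = (34*6)/9 = (1/9)*204 = 68/3)
1/(D(-63, 24) + A(I, X(0, -7))) = 1/(42 + 68/3) = 1/(194/3) = 3/194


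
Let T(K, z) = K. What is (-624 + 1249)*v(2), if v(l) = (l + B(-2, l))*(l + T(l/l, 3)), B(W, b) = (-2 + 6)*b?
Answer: 18750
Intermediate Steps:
B(W, b) = 4*b
v(l) = 5*l*(1 + l) (v(l) = (l + 4*l)*(l + l/l) = (5*l)*(l + 1) = (5*l)*(1 + l) = 5*l*(1 + l))
(-624 + 1249)*v(2) = (-624 + 1249)*(5*2*(1 + 2)) = 625*(5*2*3) = 625*30 = 18750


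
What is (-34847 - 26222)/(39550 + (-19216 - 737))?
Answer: -61069/19597 ≈ -3.1162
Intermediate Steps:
(-34847 - 26222)/(39550 + (-19216 - 737)) = -61069/(39550 - 19953) = -61069/19597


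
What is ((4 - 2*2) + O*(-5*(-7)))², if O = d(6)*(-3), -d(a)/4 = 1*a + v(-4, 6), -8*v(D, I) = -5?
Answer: 30969225/4 ≈ 7.7423e+6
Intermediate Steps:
v(D, I) = 5/8 (v(D, I) = -⅛*(-5) = 5/8)
d(a) = -5/2 - 4*a (d(a) = -4*(1*a + 5/8) = -4*(a + 5/8) = -4*(5/8 + a) = -5/2 - 4*a)
O = 159/2 (O = (-5/2 - 4*6)*(-3) = (-5/2 - 24)*(-3) = -53/2*(-3) = 159/2 ≈ 79.500)
((4 - 2*2) + O*(-5*(-7)))² = ((4 - 2*2) + 159*(-5*(-7))/2)² = ((4 - 4) + (159/2)*35)² = (0 + 5565/2)² = (5565/2)² = 30969225/4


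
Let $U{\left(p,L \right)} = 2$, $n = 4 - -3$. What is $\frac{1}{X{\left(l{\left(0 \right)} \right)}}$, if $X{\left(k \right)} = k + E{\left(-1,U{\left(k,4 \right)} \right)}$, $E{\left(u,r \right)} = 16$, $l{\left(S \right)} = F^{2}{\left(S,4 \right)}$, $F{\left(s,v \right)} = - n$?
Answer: $\frac{1}{65} \approx 0.015385$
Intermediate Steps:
$n = 7$ ($n = 4 + 3 = 7$)
$F{\left(s,v \right)} = -7$ ($F{\left(s,v \right)} = \left(-1\right) 7 = -7$)
$l{\left(S \right)} = 49$ ($l{\left(S \right)} = \left(-7\right)^{2} = 49$)
$X{\left(k \right)} = 16 + k$ ($X{\left(k \right)} = k + 16 = 16 + k$)
$\frac{1}{X{\left(l{\left(0 \right)} \right)}} = \frac{1}{16 + 49} = \frac{1}{65}$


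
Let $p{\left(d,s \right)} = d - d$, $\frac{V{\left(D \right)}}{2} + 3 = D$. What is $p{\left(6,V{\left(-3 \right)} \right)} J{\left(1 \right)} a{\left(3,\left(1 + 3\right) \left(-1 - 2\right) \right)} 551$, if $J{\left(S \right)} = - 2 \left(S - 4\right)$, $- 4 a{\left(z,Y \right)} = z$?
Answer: $0$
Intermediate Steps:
$V{\left(D \right)} = -6 + 2 D$
$a{\left(z,Y \right)} = - \frac{z}{4}$
$p{\left(d,s \right)} = 0$
$J{\left(S \right)} = 8 - 2 S$ ($J{\left(S \right)} = - 2 \left(-4 + S\right) = 8 - 2 S$)
$p{\left(6,V{\left(-3 \right)} \right)} J{\left(1 \right)} a{\left(3,\left(1 + 3\right) \left(-1 - 2\right) \right)} 551 = 0 \left(8 - 2\right) \left(\left(- \frac{1}{4}\right) 3\right) 551 = 0 \left(8 - 2\right) \left(- \frac{3}{4}\right) 551 = 0 \cdot 6 \left(- \frac{3}{4}\right) 551 = 0 \left(- \frac{3}{4}\right) 551 = 0 \cdot 551 = 0$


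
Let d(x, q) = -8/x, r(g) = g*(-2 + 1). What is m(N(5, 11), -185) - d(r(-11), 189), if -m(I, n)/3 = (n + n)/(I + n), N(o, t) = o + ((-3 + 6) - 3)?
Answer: -359/66 ≈ -5.4394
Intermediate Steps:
N(o, t) = o (N(o, t) = o + (3 - 3) = o + 0 = o)
m(I, n) = -6*n/(I + n) (m(I, n) = -3*(n + n)/(I + n) = -3*2*n/(I + n) = -6*n/(I + n))
r(g) = -g (r(g) = g*(-1) = -g)
m(N(5, 11), -185) - d(r(-11), 189) = -6*(-185)/(5 - 185) - (-8)/((-1*(-11))) = -6*(-185)/(-180) - (-8)/11 = -6*(-185)*(-1/180) - (-8)/11 = -37/6 - 1*(-8/11) = -37/6 + 8/11 = -359/66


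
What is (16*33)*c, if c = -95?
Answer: -50160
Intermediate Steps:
(16*33)*c = (16*33)*(-95) = 528*(-95) = -50160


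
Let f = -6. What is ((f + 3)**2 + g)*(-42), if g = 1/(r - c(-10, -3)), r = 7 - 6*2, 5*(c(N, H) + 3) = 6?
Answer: -2919/8 ≈ -364.88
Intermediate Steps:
c(N, H) = -9/5 (c(N, H) = -3 + (1/5)*6 = -3 + 6/5 = -9/5)
r = -5 (r = 7 - 12 = -5)
g = -5/16 (g = 1/(-5 - 1*(-9/5)) = 1/(-5 + 9/5) = 1/(-16/5) = -5/16 ≈ -0.31250)
((f + 3)**2 + g)*(-42) = ((-6 + 3)**2 - 5/16)*(-42) = ((-3)**2 - 5/16)*(-42) = (9 - 5/16)*(-42) = (139/16)*(-42) = -2919/8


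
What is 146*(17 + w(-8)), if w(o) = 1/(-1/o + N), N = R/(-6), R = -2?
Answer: 30806/11 ≈ 2800.5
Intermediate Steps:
N = 1/3 (N = -2/(-6) = -2*(-1/6) = 1/3 ≈ 0.33333)
w(o) = 1/(1/3 - 1/o) (w(o) = 1/(-1/o + 1/3) = 1/(1/3 - 1/o))
146*(17 + w(-8)) = 146*(17 + 3*(-8)/(-3 - 8)) = 146*(17 + 3*(-8)/(-11)) = 146*(17 + 3*(-8)*(-1/11)) = 146*(17 + 24/11) = 146*(211/11) = 30806/11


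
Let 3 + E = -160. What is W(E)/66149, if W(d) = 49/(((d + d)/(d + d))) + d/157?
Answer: 7530/10385393 ≈ 0.00072506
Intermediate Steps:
E = -163 (E = -3 - 160 = -163)
W(d) = 49 + d/157 (W(d) = 49/(((2*d)/((2*d)))) + d*(1/157) = 49/(((2*d)*(1/(2*d)))) + d/157 = 49/1 + d/157 = 49*1 + d/157 = 49 + d/157)
W(E)/66149 = (49 + (1/157)*(-163))/66149 = (49 - 163/157)*(1/66149) = (7530/157)*(1/66149) = 7530/10385393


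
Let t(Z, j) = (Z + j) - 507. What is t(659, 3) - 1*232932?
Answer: -232777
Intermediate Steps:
t(Z, j) = -507 + Z + j
t(659, 3) - 1*232932 = (-507 + 659 + 3) - 1*232932 = 155 - 232932 = -232777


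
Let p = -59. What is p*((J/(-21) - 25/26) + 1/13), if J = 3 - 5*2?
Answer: 2537/78 ≈ 32.526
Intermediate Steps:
J = -7 (J = 3 - 10 = -7)
p*((J/(-21) - 25/26) + 1/13) = -59*((-7/(-21) - 25/26) + 1/13) = -59*((-7*(-1/21) - 25*1/26) + 1/13) = -59*((1/3 - 25/26) + 1/13) = -59*(-49/78 + 1/13) = -59*(-43/78) = 2537/78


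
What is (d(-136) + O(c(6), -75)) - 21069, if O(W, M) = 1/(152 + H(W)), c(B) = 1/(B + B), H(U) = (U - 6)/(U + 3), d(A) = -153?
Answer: -117845729/5553 ≈ -21222.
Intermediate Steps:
H(U) = (-6 + U)/(3 + U)
c(B) = 1/(2*B)
O(W, M) = 1/(152 + (-6 + W)/(3 + W))
(d(-136) + O(c(6), -75)) - 21069 = (-153 + (3 + (½)/6)/(9*(50 + 17*((½)/6)))) - 21069 = (-153 + (3 + (½)*(⅙))/(9*(50 + 17*((½)*(⅙))))) - 21069 = (-153 + (3 + 1/12)/(9*(50 + 17*(1/12)))) - 21069 = (-153 + (⅑)*(37/12)/(50 + 17/12)) - 21069 = (-153 + (⅑)*(37/12)/(617/12)) - 21069 = (-153 + (⅑)*(12/617)*(37/12)) - 21069 = (-153 + 37/5553) - 21069 = -849572/5553 - 21069 = -117845729/5553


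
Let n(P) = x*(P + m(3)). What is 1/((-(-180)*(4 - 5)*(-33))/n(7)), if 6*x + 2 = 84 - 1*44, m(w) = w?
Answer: 19/1782 ≈ 0.010662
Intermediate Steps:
x = 19/3 (x = -⅓ + (84 - 1*44)/6 = -⅓ + (84 - 44)/6 = -⅓ + (⅙)*40 = -⅓ + 20/3 = 19/3 ≈ 6.3333)
n(P) = 19 + 19*P/3 (n(P) = 19*(P + 3)/3 = 19*(3 + P)/3 = 19 + 19*P/3)
1/((-(-180)*(4 - 5)*(-33))/n(7)) = 1/((-(-180)*(4 - 5)*(-33))/(19 + (19/3)*7)) = 1/((-(-180)*(-1)*(-33))/(19 + 133/3)) = 1/((-36*5*(-33))/(190/3)) = 1/(-180*(-33)*(3/190)) = 1/(5940*(3/190)) = 1/(1782/19) = 19/1782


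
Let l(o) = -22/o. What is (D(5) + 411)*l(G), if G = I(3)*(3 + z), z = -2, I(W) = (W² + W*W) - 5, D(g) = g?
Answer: -704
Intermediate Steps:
I(W) = -5 + 2*W² (I(W) = (W² + W²) - 5 = 2*W² - 5 = -5 + 2*W²)
G = 13 (G = (-5 + 2*3²)*(3 - 2) = (-5 + 2*9)*1 = (-5 + 18)*1 = 13*1 = 13)
(D(5) + 411)*l(G) = (5 + 411)*(-22/13) = 416*(-22*1/13) = 416*(-22/13) = -704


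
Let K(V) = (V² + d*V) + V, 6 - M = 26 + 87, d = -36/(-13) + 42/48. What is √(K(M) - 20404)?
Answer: I*√25558026/52 ≈ 97.221*I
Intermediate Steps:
d = 379/104 (d = -36*(-1/13) + 42*(1/48) = 36/13 + 7/8 = 379/104 ≈ 3.6442)
M = -107 (M = 6 - (26 + 87) = 6 - 1*113 = 6 - 113 = -107)
K(V) = V² + 483*V/104 (K(V) = (V² + 379*V/104) + V = V² + 483*V/104)
√(K(M) - 20404) = √((1/104)*(-107)*(483 + 104*(-107)) - 20404) = √((1/104)*(-107)*(483 - 11128) - 20404) = √((1/104)*(-107)*(-10645) - 20404) = √(1139015/104 - 20404) = √(-983001/104) = I*√25558026/52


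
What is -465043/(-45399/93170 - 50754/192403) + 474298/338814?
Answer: 156917315812608313787/253426358809071 ≈ 6.1918e+5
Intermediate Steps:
-465043/(-45399/93170 - 50754/192403) + 474298/338814 = -465043/(-45399*1/93170 - 50754*1/192403) + 474298*(1/338814) = -465043/(-45399/93170 - 50754/192403) + 237149/169407 = -465043/(-13463653977/17926187510) + 237149/169407 = -465043*(-17926187510/13463653977) + 237149/169407 = 8336448018212930/13463653977 + 237149/169407 = 156917315812608313787/253426358809071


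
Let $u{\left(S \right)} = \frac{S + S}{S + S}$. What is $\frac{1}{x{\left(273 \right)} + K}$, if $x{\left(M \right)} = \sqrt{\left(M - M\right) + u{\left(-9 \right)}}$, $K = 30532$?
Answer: $\frac{1}{30533} \approx 3.2751 \cdot 10^{-5}$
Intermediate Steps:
$u{\left(S \right)} = 1$ ($u{\left(S \right)} = \frac{2 S}{2 S} = 2 S \frac{1}{2 S} = 1$)
$x{\left(M \right)} = 1$ ($x{\left(M \right)} = \sqrt{\left(M - M\right) + 1} = \sqrt{0 + 1} = \sqrt{1} = 1$)
$\frac{1}{x{\left(273 \right)} + K} = \frac{1}{1 + 30532} = \frac{1}{30533}$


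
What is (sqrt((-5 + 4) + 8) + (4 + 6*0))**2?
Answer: (4 + sqrt(7))**2 ≈ 44.166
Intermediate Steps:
(sqrt((-5 + 4) + 8) + (4 + 6*0))**2 = (sqrt(-1 + 8) + (4 + 0))**2 = (sqrt(7) + 4)**2 = (4 + sqrt(7))**2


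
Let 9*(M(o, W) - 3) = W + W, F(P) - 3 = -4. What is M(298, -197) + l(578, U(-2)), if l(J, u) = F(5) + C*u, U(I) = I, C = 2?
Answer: -412/9 ≈ -45.778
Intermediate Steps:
F(P) = -1 (F(P) = 3 - 4 = -1)
M(o, W) = 3 + 2*W/9 (M(o, W) = 3 + (W + W)/9 = 3 + (2*W)/9 = 3 + 2*W/9)
l(J, u) = -1 + 2*u
M(298, -197) + l(578, U(-2)) = (3 + (2/9)*(-197)) + (-1 + 2*(-2)) = (3 - 394/9) + (-1 - 4) = -367/9 - 5 = -412/9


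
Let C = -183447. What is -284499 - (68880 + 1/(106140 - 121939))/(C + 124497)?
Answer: -264967354138831/931351050 ≈ -2.8450e+5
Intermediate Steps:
-284499 - (68880 + 1/(106140 - 121939))/(C + 124497) = -284499 - (68880 + 1/(106140 - 121939))/(-183447 + 124497) = -284499 - (68880 + 1/(-15799))/(-58950) = -284499 - (68880 - 1/15799)*(-1)/58950 = -284499 - 1088235119*(-1)/(15799*58950) = -284499 - 1*(-1088235119/931351050) = -284499 + 1088235119/931351050 = -264967354138831/931351050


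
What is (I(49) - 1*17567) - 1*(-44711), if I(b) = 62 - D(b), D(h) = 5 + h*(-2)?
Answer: 27299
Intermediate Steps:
D(h) = 5 - 2*h
I(b) = 57 + 2*b (I(b) = 62 - (5 - 2*b) = 62 + (-5 + 2*b) = 57 + 2*b)
(I(49) - 1*17567) - 1*(-44711) = ((57 + 2*49) - 1*17567) - 1*(-44711) = ((57 + 98) - 17567) + 44711 = (155 - 17567) + 44711 = -17412 + 44711 = 27299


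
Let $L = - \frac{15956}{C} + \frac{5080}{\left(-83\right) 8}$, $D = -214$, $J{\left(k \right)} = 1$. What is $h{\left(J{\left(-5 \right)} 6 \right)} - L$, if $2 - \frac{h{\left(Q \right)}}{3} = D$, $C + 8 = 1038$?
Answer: $\frac{28687959}{42745} \approx 671.14$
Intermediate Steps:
$C = 1030$ ($C = -8 + 1038 = 1030$)
$h{\left(Q \right)} = 648$ ($h{\left(Q \right)} = 6 - -642 = 6 + 642 = 648$)
$L = - \frac{989199}{42745}$ ($L = - \frac{15956}{1030} + \frac{5080}{\left(-83\right) 8} = \left(-15956\right) \frac{1}{1030} + \frac{5080}{-664} = - \frac{7978}{515} + 5080 \left(- \frac{1}{664}\right) = - \frac{7978}{515} - \frac{635}{83} = - \frac{989199}{42745} \approx -23.142$)
$h{\left(J{\left(-5 \right)} 6 \right)} - L = 648 - - \frac{989199}{42745} = 648 + \frac{989199}{42745} = \frac{28687959}{42745}$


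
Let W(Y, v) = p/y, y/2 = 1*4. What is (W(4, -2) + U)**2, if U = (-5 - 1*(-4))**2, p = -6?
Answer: 1/16 ≈ 0.062500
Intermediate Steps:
y = 8 (y = 2*(1*4) = 2*4 = 8)
W(Y, v) = -3/4 (W(Y, v) = -6/8 = -6*1/8 = -3/4)
U = 1 (U = (-5 + 4)**2 = (-1)**2 = 1)
(W(4, -2) + U)**2 = (-3/4 + 1)**2 = (1/4)**2 = 1/16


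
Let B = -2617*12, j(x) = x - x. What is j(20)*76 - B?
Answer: 31404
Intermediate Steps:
j(x) = 0
B = -31404
j(20)*76 - B = 0*76 - 1*(-31404) = 0 + 31404 = 31404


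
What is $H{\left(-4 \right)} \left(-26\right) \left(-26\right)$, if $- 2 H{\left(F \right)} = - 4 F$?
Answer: $-5408$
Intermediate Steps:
$H{\left(F \right)} = 2 F$ ($H{\left(F \right)} = - \frac{\left(-4\right) F}{2} = 2 F$)
$H{\left(-4 \right)} \left(-26\right) \left(-26\right) = 2 \left(-4\right) \left(-26\right) \left(-26\right) = \left(-8\right) \left(-26\right) \left(-26\right) = 208 \left(-26\right) = -5408$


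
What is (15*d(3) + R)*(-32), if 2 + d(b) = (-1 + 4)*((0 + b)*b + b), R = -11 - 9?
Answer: -15680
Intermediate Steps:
R = -20
d(b) = -2 + 3*b + 3*b² (d(b) = -2 + (-1 + 4)*((0 + b)*b + b) = -2 + 3*(b*b + b) = -2 + 3*(b² + b) = -2 + 3*(b + b²) = -2 + (3*b + 3*b²) = -2 + 3*b + 3*b²)
(15*d(3) + R)*(-32) = (15*(-2 + 3*3 + 3*3²) - 20)*(-32) = (15*(-2 + 9 + 3*9) - 20)*(-32) = (15*(-2 + 9 + 27) - 20)*(-32) = (15*34 - 20)*(-32) = (510 - 20)*(-32) = 490*(-32) = -15680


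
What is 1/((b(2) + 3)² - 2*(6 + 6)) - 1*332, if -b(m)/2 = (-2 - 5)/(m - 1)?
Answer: -87979/265 ≈ -332.00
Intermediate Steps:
b(m) = 14/(-1 + m) (b(m) = -2*(-2 - 5)/(m - 1) = -(-14)/(-1 + m) = 14/(-1 + m))
1/((b(2) + 3)² - 2*(6 + 6)) - 1*332 = 1/((14/(-1 + 2) + 3)² - 2*(6 + 6)) - 1*332 = 1/((14/1 + 3)² - 2*12) - 332 = 1/((14*1 + 3)² - 24) - 332 = 1/((14 + 3)² - 24) - 332 = 1/(17² - 24) - 332 = 1/(289 - 24) - 332 = 1/265 - 332 = -87979/265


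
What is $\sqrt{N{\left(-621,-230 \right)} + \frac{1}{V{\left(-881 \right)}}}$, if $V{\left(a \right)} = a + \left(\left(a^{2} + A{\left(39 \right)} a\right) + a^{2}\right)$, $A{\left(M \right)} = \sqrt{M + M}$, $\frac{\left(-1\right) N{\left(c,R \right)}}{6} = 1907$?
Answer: $\frac{\sqrt{-15639148958401 + 8880834162 \sqrt{78}}}{881 \sqrt{1761 - \sqrt{78}}} \approx 106.97 i$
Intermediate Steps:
$N{\left(c,R \right)} = -11442$ ($N{\left(c,R \right)} = \left(-6\right) 1907 = -11442$)
$A{\left(M \right)} = \sqrt{2} \sqrt{M}$ ($A{\left(M \right)} = \sqrt{2 M} = \sqrt{2} \sqrt{M}$)
$V{\left(a \right)} = a + 2 a^{2} + a \sqrt{78}$ ($V{\left(a \right)} = a + \left(\left(a^{2} + \sqrt{2} \sqrt{39} a\right) + a^{2}\right) = a + \left(\left(a^{2} + \sqrt{78} a\right) + a^{2}\right) = a + \left(\left(a^{2} + a \sqrt{78}\right) + a^{2}\right) = a + \left(2 a^{2} + a \sqrt{78}\right) = a + 2 a^{2} + a \sqrt{78}$)
$\sqrt{N{\left(-621,-230 \right)} + \frac{1}{V{\left(-881 \right)}}} = \sqrt{-11442 + \frac{1}{\left(-881\right) \left(1 + \sqrt{78} + 2 \left(-881\right)\right)}} = \sqrt{-11442 + \frac{1}{\left(-881\right) \left(1 + \sqrt{78} - 1762\right)}} = \sqrt{-11442 + \frac{1}{\left(-881\right) \left(-1761 + \sqrt{78}\right)}} = \sqrt{-11442 + \frac{1}{1551441 - 881 \sqrt{78}}}$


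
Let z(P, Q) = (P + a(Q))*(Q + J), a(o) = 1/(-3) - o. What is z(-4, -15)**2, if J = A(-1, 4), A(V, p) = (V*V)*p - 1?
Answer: 16384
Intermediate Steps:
A(V, p) = -1 + p*V**2 (A(V, p) = V**2*p - 1 = p*V**2 - 1 = -1 + p*V**2)
a(o) = -1/3 - o
J = 3 (J = -1 + 4*(-1)**2 = -1 + 4*1 = -1 + 4 = 3)
z(P, Q) = (3 + Q)*(-1/3 + P - Q) (z(P, Q) = (P + (-1/3 - Q))*(Q + 3) = (-1/3 + P - Q)*(3 + Q) = (3 + Q)*(-1/3 + P - Q))
z(-4, -15)**2 = (-1 - 1*(-15)**2 + 3*(-4) - 10/3*(-15) - 4*(-15))**2 = (-1 - 1*225 - 12 + 50 + 60)**2 = (-1 - 225 - 12 + 50 + 60)**2 = (-128)**2 = 16384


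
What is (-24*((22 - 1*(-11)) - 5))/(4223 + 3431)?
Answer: -336/3827 ≈ -0.087797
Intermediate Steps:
(-24*((22 - 1*(-11)) - 5))/(4223 + 3431) = -24*((22 + 11) - 5)/7654 = -24*(33 - 5)*(1/7654) = -24*28*(1/7654) = -672*1/7654 = -336/3827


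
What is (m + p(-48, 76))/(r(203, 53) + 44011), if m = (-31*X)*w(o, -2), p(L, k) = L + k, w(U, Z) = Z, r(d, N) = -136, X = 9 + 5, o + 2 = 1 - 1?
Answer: 896/43875 ≈ 0.020422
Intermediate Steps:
o = -2 (o = -2 + (1 - 1) = -2 + 0 = -2)
X = 14
m = 868 (m = -31*14*(-2) = -434*(-2) = 868)
(m + p(-48, 76))/(r(203, 53) + 44011) = (868 + (-48 + 76))/(-136 + 44011) = (868 + 28)/43875 = 896*(1/43875) = 896/43875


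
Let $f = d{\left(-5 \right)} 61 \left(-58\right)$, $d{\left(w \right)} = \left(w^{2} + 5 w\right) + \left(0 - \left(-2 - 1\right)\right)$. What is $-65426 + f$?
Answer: $-76040$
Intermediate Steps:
$d{\left(w \right)} = 3 + w^{2} + 5 w$ ($d{\left(w \right)} = \left(w^{2} + 5 w\right) + \left(0 - -3\right) = \left(w^{2} + 5 w\right) + \left(0 + 3\right) = \left(w^{2} + 5 w\right) + 3 = 3 + w^{2} + 5 w$)
$f = -10614$ ($f = \left(3 + \left(-5\right)^{2} + 5 \left(-5\right)\right) 61 \left(-58\right) = \left(3 + 25 - 25\right) 61 \left(-58\right) = 3 \cdot 61 \left(-58\right) = 183 \left(-58\right) = -10614$)
$-65426 + f = -65426 - 10614 = -76040$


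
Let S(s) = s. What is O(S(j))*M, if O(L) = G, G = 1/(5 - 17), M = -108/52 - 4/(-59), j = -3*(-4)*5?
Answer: 1541/9204 ≈ 0.16743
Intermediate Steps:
j = 60 (j = 12*5 = 60)
M = -1541/767 (M = -108*1/52 - 4*(-1/59) = -27/13 + 4/59 = -1541/767 ≈ -2.0091)
G = -1/12 (G = 1/(-12) = -1/12 ≈ -0.083333)
O(L) = -1/12
O(S(j))*M = -1/12*(-1541/767) = 1541/9204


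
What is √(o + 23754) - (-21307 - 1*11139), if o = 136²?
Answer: 32446 + 65*√10 ≈ 32652.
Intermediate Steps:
o = 18496
√(o + 23754) - (-21307 - 1*11139) = √(18496 + 23754) - (-21307 - 1*11139) = √42250 - (-21307 - 11139) = 65*√10 - 1*(-32446) = 65*√10 + 32446 = 32446 + 65*√10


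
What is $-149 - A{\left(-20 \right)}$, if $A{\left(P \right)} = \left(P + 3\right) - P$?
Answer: $-152$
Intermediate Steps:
$A{\left(P \right)} = 3$ ($A{\left(P \right)} = \left(3 + P\right) - P = 3$)
$-149 - A{\left(-20 \right)} = -149 - 3 = -152$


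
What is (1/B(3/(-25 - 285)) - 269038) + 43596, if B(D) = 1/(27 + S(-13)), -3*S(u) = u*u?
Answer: -676414/3 ≈ -2.2547e+5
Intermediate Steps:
S(u) = -u²/3 (S(u) = -u*u/3 = -u²/3)
B(D) = -3/88 (B(D) = 1/(27 - ⅓*(-13)²) = 1/(27 - ⅓*169) = 1/(27 - 169/3) = 1/(-88/3) = -3/88)
(1/B(3/(-25 - 285)) - 269038) + 43596 = (1/(-3/88) - 269038) + 43596 = (-88/3 - 269038) + 43596 = -807202/3 + 43596 = -676414/3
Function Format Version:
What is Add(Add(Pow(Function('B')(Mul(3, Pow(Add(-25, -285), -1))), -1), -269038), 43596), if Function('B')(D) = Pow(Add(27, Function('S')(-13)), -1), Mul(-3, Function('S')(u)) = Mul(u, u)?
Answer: Rational(-676414, 3) ≈ -2.2547e+5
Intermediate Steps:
Function('S')(u) = Mul(Rational(-1, 3), Pow(u, 2)) (Function('S')(u) = Mul(Rational(-1, 3), Mul(u, u)) = Mul(Rational(-1, 3), Pow(u, 2)))
Function('B')(D) = Rational(-3, 88) (Function('B')(D) = Pow(Add(27, Mul(Rational(-1, 3), Pow(-13, 2))), -1) = Pow(Add(27, Mul(Rational(-1, 3), 169)), -1) = Pow(Add(27, Rational(-169, 3)), -1) = Pow(Rational(-88, 3), -1) = Rational(-3, 88))
Add(Add(Pow(Function('B')(Mul(3, Pow(Add(-25, -285), -1))), -1), -269038), 43596) = Add(Add(Pow(Rational(-3, 88), -1), -269038), 43596) = Add(Add(Rational(-88, 3), -269038), 43596) = Add(Rational(-807202, 3), 43596) = Rational(-676414, 3)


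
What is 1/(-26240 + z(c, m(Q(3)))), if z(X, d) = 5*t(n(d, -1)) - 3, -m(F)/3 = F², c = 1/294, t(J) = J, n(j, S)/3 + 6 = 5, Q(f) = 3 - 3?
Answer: -1/26258 ≈ -3.8084e-5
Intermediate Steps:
Q(f) = 0
n(j, S) = -3 (n(j, S) = -18 + 3*5 = -18 + 15 = -3)
c = 1/294 ≈ 0.0034014
m(F) = -3*F²
z(X, d) = -18 (z(X, d) = 5*(-3) - 3 = -15 - 3 = -18)
1/(-26240 + z(c, m(Q(3)))) = 1/(-26240 - 18) = 1/(-26258) = -1/26258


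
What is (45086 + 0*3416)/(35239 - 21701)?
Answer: 22543/6769 ≈ 3.3303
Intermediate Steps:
(45086 + 0*3416)/(35239 - 21701) = (45086 + 0)/13538 = 45086*(1/13538) = 22543/6769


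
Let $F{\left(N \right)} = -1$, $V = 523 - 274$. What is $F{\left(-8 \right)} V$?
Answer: $-249$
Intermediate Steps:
$V = 249$ ($V = 523 - 274 = 249$)
$F{\left(-8 \right)} V = \left(-1\right) 249 = -249$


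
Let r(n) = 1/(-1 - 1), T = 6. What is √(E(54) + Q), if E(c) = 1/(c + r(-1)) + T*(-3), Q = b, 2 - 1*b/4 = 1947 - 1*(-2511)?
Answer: 2*I*√51068211/107 ≈ 133.57*I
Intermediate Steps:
b = -17824 (b = 8 - 4*(1947 - 1*(-2511)) = 8 - 4*(1947 + 2511) = 8 - 4*4458 = 8 - 17832 = -17824)
Q = -17824
r(n) = -½ (r(n) = 1/(-2) = -½)
E(c) = -18 + 1/(-½ + c) (E(c) = 1/(c - ½) + 6*(-3) = 1/(-½ + c) - 18 = -18 + 1/(-½ + c))
√(E(54) + Q) = √(4*(5 - 9*54)/(-1 + 2*54) - 17824) = √(4*(5 - 486)/(-1 + 108) - 17824) = √(4*(-481)/107 - 17824) = √(4*(1/107)*(-481) - 17824) = √(-1924/107 - 17824) = √(-1909092/107) = 2*I*√51068211/107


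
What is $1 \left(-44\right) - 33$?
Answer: $-77$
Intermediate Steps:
$1 \left(-44\right) - 33 = -44 - 33 = -77$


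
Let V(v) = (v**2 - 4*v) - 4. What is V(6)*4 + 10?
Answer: 42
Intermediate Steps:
V(v) = -4 + v**2 - 4*v
V(6)*4 + 10 = (-4 + 6**2 - 4*6)*4 + 10 = (-4 + 36 - 24)*4 + 10 = 8*4 + 10 = 32 + 10 = 42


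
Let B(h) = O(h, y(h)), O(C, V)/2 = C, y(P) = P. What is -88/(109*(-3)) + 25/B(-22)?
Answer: -4303/14388 ≈ -0.29907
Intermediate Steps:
O(C, V) = 2*C
B(h) = 2*h
-88/(109*(-3)) + 25/B(-22) = -88/(109*(-3)) + 25/((2*(-22))) = -88/(-327) + 25/(-44) = -88*(-1/327) + 25*(-1/44) = 88/327 - 25/44 = -4303/14388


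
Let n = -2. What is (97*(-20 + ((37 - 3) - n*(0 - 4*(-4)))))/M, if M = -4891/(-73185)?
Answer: 326551470/4891 ≈ 66766.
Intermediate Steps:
M = 4891/73185 (M = -4891*(-1/73185) = 4891/73185 ≈ 0.066831)
(97*(-20 + ((37 - 3) - n*(0 - 4*(-4)))))/M = (97*(-20 + ((37 - 3) - (-2)*(0 - 4*(-4)))))/(4891/73185) = (97*(-20 + (34 - (-2)*(0 + 16))))*(73185/4891) = (97*(-20 + (34 - (-2)*16)))*(73185/4891) = (97*(-20 + (34 - 1*(-32))))*(73185/4891) = (97*(-20 + (34 + 32)))*(73185/4891) = (97*(-20 + 66))*(73185/4891) = (97*46)*(73185/4891) = 4462*(73185/4891) = 326551470/4891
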